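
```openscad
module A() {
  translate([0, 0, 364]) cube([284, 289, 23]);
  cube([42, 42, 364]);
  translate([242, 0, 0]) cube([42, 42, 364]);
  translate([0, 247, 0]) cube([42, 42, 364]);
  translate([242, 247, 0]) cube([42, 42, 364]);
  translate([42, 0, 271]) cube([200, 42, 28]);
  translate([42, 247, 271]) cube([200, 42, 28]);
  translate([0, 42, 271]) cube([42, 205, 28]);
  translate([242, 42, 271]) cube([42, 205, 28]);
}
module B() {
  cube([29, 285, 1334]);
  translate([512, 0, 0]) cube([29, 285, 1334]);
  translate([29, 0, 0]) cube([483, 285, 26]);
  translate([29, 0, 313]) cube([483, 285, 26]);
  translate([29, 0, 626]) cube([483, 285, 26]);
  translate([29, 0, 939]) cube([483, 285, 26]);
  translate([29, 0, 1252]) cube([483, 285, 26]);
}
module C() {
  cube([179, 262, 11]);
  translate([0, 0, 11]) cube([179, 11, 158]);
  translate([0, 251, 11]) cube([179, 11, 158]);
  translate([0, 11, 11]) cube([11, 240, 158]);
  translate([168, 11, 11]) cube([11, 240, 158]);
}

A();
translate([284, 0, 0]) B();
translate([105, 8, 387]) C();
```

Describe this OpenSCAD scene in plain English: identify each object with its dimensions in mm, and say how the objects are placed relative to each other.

A is a four-legged stool. The seat is 284×289 mm, 23 mm thick, top at z = 387 mm. It stands on four square legs, each 42×42 mm in cross-section, from z = 0 to the seat underside, each flush with a corner of the seat. Four stretchers, 42 mm wide and 28 mm tall, connect adjacent legs with their undersides at z = 271 mm, each running between the inner faces of the legs it joins and aligned with the legs' outer faces on the other axis.

B is a bookshelf 541 mm wide overall, 285 mm deep and 1334 mm tall. The two sides are 29 mm thick vertical panels. 5 horizontal shelves of 26 mm thickness span between the inner faces of the sides; the lowest shelf sits on the floor and shelves are stacked with a clear vertical gap of 287 mm between each pair.

C is an open-topped rectangular box: outside dimensions 179×262×169 mm, with a uniform wall and base thickness of 11 mm. The base is a full 179×262 slab on the floor; four walls sit on top of the base. The front and back walls (the −y and +y sides) span the full width; the two side walls fit between them.

The bookshelf is against the stool's +x side, with their −y faces flush. The open box is on top of the stool.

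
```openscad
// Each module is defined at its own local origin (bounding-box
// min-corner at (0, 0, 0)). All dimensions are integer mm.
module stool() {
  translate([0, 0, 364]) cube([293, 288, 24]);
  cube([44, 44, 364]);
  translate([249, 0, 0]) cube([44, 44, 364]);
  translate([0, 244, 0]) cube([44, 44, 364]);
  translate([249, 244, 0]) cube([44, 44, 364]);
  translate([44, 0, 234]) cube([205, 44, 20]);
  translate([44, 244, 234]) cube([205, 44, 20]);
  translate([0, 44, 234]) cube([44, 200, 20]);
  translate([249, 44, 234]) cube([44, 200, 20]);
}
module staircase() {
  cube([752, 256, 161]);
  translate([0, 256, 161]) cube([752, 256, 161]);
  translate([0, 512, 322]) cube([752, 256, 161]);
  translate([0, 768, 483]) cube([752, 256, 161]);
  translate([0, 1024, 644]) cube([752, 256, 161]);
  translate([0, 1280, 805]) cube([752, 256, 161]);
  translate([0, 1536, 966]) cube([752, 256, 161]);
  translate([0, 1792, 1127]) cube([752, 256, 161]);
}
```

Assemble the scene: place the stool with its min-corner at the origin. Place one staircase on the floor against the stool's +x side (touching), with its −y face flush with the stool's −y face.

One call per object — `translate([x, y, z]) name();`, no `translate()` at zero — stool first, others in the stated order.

stool();
translate([293, 0, 0]) staircase();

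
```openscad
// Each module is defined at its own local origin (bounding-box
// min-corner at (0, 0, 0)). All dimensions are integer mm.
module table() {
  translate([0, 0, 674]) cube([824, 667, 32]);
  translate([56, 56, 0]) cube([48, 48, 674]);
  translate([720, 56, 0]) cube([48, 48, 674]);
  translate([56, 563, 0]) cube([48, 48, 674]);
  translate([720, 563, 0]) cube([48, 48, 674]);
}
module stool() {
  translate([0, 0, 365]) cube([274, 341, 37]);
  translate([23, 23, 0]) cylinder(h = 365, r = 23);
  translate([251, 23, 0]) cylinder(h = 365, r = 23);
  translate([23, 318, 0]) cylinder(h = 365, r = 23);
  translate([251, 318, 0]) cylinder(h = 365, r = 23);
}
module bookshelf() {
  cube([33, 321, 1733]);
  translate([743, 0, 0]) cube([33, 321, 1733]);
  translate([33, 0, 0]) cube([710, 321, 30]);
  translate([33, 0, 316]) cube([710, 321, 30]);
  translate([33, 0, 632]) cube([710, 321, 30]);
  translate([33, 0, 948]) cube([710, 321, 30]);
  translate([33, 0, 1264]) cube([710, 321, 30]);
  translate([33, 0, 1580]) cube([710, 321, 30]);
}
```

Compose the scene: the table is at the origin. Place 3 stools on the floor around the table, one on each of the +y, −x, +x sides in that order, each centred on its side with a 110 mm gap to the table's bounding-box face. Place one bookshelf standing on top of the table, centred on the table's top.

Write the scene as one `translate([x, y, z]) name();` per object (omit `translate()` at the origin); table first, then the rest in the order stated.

table();
translate([275, 777, 0]) stool();
translate([-384, 163, 0]) stool();
translate([934, 163, 0]) stool();
translate([24, 173, 706]) bookshelf();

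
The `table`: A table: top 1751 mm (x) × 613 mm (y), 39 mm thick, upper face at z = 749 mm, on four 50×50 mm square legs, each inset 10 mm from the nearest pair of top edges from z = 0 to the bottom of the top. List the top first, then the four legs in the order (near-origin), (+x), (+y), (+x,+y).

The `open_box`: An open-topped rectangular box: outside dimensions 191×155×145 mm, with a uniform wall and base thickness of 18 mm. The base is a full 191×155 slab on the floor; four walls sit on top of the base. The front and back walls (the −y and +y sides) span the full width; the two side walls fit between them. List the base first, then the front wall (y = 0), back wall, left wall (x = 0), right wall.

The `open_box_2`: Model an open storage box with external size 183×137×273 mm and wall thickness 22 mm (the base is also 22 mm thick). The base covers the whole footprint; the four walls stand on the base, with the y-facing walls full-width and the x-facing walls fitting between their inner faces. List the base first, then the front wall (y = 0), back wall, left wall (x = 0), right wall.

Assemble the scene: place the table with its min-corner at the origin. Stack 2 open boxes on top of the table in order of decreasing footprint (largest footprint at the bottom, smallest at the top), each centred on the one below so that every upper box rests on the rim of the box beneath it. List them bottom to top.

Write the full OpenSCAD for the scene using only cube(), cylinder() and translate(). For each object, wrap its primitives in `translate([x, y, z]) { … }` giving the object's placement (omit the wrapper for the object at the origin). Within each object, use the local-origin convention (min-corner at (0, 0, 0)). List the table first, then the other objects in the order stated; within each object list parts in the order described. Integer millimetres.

translate([0, 0, 710]) cube([1751, 613, 39]);
translate([10, 10, 0]) cube([50, 50, 710]);
translate([1691, 10, 0]) cube([50, 50, 710]);
translate([10, 553, 0]) cube([50, 50, 710]);
translate([1691, 553, 0]) cube([50, 50, 710]);
translate([780, 229, 749]) {
  cube([191, 155, 18]);
  translate([0, 0, 18]) cube([191, 18, 127]);
  translate([0, 137, 18]) cube([191, 18, 127]);
  translate([0, 18, 18]) cube([18, 119, 127]);
  translate([173, 18, 18]) cube([18, 119, 127]);
}
translate([784, 238, 894]) {
  cube([183, 137, 22]);
  translate([0, 0, 22]) cube([183, 22, 251]);
  translate([0, 115, 22]) cube([183, 22, 251]);
  translate([0, 22, 22]) cube([22, 93, 251]);
  translate([161, 22, 22]) cube([22, 93, 251]);
}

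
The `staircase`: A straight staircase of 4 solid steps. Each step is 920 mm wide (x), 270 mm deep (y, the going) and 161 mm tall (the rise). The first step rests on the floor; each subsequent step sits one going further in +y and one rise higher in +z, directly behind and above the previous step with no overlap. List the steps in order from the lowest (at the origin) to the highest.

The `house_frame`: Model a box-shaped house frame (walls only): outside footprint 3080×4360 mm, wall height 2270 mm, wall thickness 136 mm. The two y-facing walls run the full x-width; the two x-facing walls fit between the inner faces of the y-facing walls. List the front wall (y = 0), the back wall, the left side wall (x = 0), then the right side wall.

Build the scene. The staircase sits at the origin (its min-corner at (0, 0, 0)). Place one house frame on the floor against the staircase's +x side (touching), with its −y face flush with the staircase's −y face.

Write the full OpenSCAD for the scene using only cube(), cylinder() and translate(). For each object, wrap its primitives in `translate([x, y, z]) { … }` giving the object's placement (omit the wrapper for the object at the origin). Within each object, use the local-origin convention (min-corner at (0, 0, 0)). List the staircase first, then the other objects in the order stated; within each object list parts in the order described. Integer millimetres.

cube([920, 270, 161]);
translate([0, 270, 161]) cube([920, 270, 161]);
translate([0, 540, 322]) cube([920, 270, 161]);
translate([0, 810, 483]) cube([920, 270, 161]);
translate([920, 0, 0]) {
  cube([3080, 136, 2270]);
  translate([0, 4224, 0]) cube([3080, 136, 2270]);
  translate([0, 136, 0]) cube([136, 4088, 2270]);
  translate([2944, 136, 0]) cube([136, 4088, 2270]);
}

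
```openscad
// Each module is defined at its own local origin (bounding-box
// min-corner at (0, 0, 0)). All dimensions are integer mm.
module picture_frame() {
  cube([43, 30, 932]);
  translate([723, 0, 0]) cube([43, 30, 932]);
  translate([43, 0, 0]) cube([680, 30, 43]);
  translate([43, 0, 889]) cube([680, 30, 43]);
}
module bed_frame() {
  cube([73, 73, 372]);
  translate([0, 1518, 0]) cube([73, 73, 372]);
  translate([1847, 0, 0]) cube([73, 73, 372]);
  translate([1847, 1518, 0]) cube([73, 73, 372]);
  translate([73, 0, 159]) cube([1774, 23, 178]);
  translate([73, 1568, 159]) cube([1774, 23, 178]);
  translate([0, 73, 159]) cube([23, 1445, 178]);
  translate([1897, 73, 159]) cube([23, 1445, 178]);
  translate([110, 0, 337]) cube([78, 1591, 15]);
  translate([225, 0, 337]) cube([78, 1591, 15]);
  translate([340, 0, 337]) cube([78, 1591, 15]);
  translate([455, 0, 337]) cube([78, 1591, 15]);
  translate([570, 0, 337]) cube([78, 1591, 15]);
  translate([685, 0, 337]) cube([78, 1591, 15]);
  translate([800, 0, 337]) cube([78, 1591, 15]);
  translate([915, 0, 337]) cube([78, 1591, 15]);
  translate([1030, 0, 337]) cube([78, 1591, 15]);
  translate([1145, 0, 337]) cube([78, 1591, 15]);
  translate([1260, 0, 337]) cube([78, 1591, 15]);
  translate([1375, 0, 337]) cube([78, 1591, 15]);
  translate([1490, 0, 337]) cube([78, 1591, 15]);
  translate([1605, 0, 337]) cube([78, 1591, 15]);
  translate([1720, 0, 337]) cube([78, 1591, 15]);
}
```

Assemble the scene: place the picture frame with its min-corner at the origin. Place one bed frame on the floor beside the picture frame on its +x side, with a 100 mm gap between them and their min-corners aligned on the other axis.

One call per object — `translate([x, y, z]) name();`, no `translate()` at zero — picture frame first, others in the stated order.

picture_frame();
translate([866, 0, 0]) bed_frame();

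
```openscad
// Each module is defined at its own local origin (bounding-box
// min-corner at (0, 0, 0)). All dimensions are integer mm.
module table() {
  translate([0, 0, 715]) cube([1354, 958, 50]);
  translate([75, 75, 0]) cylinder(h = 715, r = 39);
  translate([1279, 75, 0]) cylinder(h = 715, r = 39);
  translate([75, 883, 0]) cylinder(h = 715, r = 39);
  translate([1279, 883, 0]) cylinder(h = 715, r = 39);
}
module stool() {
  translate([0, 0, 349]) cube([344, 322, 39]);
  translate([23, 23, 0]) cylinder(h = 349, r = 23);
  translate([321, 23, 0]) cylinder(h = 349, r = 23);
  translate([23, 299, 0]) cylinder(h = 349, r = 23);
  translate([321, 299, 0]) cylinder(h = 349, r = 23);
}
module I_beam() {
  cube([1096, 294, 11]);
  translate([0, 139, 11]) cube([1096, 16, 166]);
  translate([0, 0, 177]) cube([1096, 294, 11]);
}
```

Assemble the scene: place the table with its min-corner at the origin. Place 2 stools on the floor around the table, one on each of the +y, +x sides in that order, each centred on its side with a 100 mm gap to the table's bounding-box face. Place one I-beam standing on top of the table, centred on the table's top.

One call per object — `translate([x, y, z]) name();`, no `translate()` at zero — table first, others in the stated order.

table();
translate([505, 1058, 0]) stool();
translate([1454, 318, 0]) stool();
translate([129, 332, 765]) I_beam();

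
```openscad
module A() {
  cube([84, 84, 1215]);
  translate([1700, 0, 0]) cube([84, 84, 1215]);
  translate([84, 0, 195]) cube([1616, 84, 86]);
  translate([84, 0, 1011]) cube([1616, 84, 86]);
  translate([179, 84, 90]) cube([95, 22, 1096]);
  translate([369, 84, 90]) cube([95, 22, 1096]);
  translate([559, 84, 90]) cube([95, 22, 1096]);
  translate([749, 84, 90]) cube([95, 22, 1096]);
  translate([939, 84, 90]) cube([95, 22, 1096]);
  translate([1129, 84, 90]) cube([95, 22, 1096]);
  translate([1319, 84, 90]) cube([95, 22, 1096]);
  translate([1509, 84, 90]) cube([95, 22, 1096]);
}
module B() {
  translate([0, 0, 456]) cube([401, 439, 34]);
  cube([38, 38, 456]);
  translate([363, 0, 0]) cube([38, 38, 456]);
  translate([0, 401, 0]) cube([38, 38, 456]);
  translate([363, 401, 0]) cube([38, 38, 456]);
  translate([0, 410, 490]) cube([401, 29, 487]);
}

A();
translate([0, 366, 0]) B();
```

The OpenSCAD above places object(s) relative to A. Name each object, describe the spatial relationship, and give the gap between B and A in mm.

The chair's nearest face is 260 mm from the fence section's +y face.

A is a fence section. B is a chair. The chair is on the floor beside the fence section on its +y side. The gap between the chair and the fence section is 260 mm.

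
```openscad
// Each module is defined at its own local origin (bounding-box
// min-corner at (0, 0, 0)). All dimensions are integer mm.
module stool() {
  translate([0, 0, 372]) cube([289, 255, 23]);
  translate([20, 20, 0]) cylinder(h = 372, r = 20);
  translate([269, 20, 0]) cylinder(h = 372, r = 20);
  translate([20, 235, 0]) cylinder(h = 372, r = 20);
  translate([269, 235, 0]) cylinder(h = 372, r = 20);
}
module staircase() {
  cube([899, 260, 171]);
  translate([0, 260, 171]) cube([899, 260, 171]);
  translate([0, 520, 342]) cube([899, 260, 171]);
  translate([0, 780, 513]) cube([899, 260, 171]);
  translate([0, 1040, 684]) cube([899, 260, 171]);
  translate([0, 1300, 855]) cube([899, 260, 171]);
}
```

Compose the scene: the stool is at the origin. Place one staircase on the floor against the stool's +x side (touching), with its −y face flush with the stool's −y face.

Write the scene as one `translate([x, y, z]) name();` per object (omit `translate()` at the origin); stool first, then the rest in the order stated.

stool();
translate([289, 0, 0]) staircase();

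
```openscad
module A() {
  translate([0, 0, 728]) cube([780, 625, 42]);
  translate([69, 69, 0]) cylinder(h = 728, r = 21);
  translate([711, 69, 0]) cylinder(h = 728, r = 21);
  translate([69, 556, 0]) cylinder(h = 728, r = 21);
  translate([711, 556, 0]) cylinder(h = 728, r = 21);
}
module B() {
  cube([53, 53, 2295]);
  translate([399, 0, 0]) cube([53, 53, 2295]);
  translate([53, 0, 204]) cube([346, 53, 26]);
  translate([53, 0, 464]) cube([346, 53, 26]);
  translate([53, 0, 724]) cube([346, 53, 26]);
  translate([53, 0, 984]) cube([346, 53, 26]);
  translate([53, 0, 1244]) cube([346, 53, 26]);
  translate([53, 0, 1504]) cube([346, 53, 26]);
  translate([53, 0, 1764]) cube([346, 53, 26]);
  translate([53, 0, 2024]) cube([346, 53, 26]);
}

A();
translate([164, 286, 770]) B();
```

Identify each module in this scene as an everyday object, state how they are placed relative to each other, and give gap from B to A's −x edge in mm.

A is a table. B is a ladder. The ladder is on top of the table, centred. The gap from the ladder to the table's −x edge is 164 mm.

The ladder's min-x is at 164; the table's min-x is 0; gap = 164 mm.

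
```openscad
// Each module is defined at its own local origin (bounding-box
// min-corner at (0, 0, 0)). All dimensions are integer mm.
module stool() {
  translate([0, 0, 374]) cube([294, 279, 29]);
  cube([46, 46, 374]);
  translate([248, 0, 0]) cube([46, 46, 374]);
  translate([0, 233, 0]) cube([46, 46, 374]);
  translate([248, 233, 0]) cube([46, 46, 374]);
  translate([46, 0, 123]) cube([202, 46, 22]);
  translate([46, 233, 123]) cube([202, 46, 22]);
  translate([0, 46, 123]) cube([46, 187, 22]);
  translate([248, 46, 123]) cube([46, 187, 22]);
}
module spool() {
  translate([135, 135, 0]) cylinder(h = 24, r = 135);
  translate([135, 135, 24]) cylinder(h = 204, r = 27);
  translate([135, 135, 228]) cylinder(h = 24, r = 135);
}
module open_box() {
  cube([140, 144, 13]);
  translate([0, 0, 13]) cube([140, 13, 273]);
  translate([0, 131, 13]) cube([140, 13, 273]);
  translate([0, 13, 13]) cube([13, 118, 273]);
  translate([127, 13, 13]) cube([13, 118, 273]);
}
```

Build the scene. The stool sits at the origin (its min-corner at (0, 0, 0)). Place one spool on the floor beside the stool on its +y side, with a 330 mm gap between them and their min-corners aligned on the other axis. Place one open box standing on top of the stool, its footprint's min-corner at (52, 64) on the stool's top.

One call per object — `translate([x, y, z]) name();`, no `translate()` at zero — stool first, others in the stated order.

stool();
translate([0, 609, 0]) spool();
translate([52, 64, 403]) open_box();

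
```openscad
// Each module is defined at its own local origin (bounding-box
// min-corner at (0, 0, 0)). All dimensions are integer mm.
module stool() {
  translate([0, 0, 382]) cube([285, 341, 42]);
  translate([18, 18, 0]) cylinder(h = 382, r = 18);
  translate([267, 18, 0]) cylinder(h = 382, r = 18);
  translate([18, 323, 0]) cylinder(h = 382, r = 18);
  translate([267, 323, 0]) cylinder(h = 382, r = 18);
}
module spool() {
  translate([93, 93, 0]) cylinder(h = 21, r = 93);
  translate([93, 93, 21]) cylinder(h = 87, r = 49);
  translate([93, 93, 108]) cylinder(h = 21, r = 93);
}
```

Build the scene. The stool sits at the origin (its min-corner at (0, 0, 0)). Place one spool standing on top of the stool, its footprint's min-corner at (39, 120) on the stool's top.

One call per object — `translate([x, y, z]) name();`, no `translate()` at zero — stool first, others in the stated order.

stool();
translate([39, 120, 424]) spool();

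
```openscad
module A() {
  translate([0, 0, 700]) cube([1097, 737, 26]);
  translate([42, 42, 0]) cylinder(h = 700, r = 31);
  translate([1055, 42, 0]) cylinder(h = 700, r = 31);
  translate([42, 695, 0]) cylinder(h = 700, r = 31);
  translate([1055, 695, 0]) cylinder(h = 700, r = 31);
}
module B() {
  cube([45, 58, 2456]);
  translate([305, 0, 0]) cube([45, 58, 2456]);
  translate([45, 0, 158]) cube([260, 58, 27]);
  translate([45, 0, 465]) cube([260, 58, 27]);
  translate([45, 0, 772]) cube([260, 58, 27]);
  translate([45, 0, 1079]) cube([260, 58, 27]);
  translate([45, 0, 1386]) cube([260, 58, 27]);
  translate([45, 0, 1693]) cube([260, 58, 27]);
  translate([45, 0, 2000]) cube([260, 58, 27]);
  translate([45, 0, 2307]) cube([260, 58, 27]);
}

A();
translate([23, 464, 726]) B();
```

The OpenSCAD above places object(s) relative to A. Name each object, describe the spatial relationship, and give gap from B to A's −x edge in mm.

The ladder's min-x is at 23; the table's min-x is 0; gap = 23 mm.

A is a table. B is a ladder. The ladder is on top of the table. The gap from the ladder to the table's −x edge is 23 mm.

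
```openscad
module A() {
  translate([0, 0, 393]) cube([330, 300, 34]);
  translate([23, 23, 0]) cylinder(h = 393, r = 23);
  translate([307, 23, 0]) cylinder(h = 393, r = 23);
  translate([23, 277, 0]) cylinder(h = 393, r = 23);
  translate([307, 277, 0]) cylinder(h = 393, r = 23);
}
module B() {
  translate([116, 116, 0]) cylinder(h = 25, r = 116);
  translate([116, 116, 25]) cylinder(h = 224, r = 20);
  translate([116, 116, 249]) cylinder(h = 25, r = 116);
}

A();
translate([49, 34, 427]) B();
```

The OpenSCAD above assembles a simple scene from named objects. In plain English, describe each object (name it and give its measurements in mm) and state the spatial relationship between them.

A is a four-legged stool. The seat is 330×300 mm, 34 mm thick, top at z = 427 mm. It stands on four round legs, each 46 mm in diameter, from z = 0 to the seat underside, each leg's axis is inset half a diameter from the nearest pair of seat edges (so the leg's bounding box is flush with the corner).

B is a spool: two coaxial disc flanges of radius 116 mm and thickness 25 mm, joined by a core cylinder of radius 20 mm and height 224 mm. The lower flange rests on z = 0 and the three cylinders share a vertical axis.

The spool is on top of the stool, centred.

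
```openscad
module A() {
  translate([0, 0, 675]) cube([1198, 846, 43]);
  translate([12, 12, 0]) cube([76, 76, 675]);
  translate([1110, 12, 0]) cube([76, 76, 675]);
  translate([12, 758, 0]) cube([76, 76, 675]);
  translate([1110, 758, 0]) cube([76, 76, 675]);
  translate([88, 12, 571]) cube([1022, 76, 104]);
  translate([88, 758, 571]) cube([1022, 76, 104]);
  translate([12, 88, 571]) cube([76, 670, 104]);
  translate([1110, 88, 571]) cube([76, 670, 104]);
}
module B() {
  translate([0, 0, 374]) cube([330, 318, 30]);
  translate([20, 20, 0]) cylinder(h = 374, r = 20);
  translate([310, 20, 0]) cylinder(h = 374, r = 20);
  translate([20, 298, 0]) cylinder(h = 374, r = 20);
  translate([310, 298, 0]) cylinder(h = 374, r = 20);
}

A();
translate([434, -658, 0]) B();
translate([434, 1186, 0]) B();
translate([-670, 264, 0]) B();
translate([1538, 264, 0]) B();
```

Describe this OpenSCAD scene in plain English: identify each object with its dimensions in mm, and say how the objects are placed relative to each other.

A is a rectangular dining table. The top is 1198×846×43 mm with its upper surface at z = 718 mm. It stands on four 76×76 mm square legs, each inset 12 mm from the nearest pair of top edges, running from the floor to the underside of the top. Four apron rails, 76 mm thick and 104 mm tall, run between adjacent legs with their top edges flush with the underside of the top and their outer faces flush with the legs' outer faces.

B is a simple wooden stool: a rectangular seat 330 mm (x) by 318 mm (y), 30 mm thick, top face at z = 404 mm, on four round legs, each 40 mm in diameter. The legs rest on z = 0, each leg's axis is inset half a diameter from the nearest pair of seat edges (so the leg's bounding box is flush with the corner).

Four stools sit around the table at the −y, +y, −x, +x sides.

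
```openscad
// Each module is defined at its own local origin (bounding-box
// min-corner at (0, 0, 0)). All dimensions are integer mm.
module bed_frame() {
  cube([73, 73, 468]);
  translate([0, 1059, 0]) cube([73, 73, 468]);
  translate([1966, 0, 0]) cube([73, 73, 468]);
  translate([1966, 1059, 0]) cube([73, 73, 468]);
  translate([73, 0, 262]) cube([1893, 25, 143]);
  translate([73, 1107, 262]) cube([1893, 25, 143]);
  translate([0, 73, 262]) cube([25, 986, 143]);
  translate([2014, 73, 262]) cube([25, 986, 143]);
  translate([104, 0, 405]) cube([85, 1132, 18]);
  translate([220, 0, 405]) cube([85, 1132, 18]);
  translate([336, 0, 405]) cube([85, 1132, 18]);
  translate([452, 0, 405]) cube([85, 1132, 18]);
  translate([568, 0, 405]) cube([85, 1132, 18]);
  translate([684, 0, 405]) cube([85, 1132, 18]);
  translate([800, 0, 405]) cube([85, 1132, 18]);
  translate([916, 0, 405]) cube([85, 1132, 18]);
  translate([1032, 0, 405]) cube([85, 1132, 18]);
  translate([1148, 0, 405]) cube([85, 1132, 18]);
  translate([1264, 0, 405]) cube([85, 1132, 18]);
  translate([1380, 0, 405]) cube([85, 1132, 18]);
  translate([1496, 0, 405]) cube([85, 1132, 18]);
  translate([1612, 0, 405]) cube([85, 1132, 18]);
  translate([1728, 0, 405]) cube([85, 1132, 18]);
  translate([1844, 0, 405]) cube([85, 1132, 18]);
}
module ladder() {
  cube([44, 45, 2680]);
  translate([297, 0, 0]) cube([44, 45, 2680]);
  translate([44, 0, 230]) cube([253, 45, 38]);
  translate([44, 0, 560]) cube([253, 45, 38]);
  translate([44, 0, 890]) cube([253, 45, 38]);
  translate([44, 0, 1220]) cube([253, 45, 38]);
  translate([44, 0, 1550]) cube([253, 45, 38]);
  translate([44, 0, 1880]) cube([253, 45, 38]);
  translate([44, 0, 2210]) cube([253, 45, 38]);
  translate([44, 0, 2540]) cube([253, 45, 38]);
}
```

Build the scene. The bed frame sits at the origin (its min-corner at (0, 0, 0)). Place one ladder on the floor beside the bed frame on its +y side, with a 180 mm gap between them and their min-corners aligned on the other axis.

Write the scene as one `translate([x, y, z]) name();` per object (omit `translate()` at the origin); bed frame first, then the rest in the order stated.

bed_frame();
translate([0, 1312, 0]) ladder();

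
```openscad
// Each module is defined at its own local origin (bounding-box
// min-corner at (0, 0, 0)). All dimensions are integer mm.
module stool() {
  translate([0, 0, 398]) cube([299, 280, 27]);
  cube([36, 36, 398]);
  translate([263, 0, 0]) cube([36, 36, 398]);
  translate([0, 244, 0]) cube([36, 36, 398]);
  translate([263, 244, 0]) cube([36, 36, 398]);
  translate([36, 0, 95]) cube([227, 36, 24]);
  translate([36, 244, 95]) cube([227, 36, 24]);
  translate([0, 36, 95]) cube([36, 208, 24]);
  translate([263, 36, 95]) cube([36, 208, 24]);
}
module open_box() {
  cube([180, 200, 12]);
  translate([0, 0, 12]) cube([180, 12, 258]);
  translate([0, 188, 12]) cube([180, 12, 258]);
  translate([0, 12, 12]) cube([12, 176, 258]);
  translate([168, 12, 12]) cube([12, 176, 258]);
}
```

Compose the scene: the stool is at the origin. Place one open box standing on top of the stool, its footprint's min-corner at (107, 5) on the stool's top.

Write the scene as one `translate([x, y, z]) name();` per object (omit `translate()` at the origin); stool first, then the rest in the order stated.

stool();
translate([107, 5, 425]) open_box();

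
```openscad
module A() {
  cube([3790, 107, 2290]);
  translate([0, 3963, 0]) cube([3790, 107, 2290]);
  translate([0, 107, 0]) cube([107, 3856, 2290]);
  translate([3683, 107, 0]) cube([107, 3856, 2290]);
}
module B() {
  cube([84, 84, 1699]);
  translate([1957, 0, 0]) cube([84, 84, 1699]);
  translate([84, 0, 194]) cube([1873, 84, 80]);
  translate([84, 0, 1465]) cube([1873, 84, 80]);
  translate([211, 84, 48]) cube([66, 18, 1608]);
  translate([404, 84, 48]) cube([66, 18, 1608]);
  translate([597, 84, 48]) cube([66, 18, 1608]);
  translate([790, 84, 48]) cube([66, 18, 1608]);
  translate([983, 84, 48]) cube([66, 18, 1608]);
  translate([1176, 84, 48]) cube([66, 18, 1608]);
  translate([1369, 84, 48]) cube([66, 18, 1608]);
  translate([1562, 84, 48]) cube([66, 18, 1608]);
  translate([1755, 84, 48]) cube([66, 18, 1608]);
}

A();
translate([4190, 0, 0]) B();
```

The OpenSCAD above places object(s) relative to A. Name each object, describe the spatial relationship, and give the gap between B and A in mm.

A is a house frame. B is a fence section. The fence section is on the floor beside the house frame on its +x side. The gap between the fence section and the house frame is 400 mm.

The fence section's nearest face is 400 mm from the house frame's +x face.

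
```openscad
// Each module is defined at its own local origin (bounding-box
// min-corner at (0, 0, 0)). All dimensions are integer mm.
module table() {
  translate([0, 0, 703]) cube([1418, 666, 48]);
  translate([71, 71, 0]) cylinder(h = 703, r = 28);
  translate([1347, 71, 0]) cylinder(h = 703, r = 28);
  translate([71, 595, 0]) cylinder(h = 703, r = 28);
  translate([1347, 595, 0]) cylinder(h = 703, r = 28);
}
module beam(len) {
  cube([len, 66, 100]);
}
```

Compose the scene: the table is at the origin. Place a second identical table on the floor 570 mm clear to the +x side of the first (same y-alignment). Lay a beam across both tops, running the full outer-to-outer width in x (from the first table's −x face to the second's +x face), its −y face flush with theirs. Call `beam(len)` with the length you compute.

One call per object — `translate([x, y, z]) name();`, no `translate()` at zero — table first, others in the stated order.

table();
translate([1988, 0, 0]) table();
translate([0, 0, 751]) beam(3406);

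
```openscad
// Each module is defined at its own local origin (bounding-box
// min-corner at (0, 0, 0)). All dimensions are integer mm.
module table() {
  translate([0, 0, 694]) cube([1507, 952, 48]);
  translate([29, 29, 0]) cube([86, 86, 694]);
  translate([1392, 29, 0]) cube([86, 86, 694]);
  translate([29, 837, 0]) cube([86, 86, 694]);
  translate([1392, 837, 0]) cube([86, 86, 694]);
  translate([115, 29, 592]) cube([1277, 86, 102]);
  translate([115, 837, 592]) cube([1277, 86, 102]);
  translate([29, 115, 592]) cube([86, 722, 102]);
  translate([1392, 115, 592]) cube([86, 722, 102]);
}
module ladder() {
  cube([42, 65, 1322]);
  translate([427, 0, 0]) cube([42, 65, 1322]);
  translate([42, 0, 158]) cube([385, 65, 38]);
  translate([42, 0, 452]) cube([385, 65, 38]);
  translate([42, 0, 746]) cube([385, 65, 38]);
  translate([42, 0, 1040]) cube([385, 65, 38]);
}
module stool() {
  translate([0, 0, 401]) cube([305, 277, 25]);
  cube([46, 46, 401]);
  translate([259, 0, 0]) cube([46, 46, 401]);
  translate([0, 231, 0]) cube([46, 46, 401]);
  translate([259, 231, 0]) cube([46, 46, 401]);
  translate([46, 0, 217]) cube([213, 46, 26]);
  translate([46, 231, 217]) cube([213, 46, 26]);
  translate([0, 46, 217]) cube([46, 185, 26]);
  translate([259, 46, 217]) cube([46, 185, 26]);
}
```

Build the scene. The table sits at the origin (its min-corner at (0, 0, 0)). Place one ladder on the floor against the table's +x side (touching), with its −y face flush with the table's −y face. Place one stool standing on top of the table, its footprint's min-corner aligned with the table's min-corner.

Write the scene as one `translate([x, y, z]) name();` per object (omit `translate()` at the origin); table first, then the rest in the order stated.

table();
translate([1507, 0, 0]) ladder();
translate([0, 0, 742]) stool();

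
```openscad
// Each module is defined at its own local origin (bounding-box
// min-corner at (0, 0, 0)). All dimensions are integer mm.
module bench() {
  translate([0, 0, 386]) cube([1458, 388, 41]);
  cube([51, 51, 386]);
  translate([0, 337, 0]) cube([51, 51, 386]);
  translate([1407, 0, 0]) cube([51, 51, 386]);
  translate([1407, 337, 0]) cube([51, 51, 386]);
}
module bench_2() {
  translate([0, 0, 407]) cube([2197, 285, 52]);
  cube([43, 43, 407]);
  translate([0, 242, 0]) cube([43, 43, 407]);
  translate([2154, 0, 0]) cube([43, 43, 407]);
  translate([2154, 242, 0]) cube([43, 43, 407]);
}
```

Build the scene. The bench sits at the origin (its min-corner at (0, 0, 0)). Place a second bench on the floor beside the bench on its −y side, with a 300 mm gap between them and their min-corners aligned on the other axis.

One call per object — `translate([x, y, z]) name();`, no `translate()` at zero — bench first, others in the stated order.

bench();
translate([0, -585, 0]) bench_2();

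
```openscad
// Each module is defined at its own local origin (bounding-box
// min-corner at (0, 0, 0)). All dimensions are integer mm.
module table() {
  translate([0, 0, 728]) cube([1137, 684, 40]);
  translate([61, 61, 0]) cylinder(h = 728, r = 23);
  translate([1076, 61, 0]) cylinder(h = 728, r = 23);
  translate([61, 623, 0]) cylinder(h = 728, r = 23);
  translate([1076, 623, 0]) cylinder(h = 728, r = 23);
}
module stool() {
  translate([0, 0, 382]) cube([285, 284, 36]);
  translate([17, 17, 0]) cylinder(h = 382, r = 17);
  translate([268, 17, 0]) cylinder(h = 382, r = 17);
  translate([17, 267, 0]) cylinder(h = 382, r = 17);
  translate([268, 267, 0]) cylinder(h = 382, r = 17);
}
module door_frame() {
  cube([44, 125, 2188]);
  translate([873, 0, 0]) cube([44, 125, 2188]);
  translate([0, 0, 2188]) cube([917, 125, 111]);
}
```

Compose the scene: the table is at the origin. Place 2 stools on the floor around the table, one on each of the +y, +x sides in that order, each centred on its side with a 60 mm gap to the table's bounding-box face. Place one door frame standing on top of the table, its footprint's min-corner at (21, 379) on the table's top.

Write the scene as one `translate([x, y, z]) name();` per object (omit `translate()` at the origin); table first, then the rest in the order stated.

table();
translate([426, 744, 0]) stool();
translate([1197, 200, 0]) stool();
translate([21, 379, 768]) door_frame();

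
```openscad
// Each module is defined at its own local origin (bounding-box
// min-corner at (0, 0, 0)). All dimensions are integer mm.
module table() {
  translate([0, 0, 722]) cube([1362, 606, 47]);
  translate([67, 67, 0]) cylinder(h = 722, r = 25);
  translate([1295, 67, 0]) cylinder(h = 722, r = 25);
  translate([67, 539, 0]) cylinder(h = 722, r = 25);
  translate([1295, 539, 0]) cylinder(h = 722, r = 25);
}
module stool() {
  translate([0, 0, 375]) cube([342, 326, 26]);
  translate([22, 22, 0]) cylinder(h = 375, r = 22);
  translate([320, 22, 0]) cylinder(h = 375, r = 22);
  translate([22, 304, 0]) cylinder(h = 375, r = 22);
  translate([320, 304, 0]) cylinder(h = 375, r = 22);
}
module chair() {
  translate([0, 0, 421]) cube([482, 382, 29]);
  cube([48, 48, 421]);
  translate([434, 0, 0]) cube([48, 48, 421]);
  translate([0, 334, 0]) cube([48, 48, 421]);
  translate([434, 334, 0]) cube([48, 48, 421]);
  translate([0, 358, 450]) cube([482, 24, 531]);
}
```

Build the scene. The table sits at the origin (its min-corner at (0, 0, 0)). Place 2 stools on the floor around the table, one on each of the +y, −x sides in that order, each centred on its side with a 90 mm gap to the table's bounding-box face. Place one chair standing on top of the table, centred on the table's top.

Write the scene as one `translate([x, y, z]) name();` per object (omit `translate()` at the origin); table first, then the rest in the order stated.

table();
translate([510, 696, 0]) stool();
translate([-432, 140, 0]) stool();
translate([440, 112, 769]) chair();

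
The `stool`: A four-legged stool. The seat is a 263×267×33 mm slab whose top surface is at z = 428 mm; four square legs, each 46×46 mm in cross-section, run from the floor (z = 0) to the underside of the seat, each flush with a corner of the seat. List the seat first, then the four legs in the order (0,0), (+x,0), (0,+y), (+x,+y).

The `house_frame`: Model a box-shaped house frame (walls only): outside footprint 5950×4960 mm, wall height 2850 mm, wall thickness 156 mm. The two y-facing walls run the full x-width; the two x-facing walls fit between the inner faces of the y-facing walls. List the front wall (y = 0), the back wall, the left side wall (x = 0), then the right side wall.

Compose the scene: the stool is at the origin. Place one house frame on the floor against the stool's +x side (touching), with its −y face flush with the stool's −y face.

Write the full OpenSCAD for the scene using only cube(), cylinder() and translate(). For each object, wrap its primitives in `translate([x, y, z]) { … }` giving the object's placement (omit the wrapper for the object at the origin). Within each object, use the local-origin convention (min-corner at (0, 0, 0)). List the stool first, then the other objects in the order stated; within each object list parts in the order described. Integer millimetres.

translate([0, 0, 395]) cube([263, 267, 33]);
cube([46, 46, 395]);
translate([217, 0, 0]) cube([46, 46, 395]);
translate([0, 221, 0]) cube([46, 46, 395]);
translate([217, 221, 0]) cube([46, 46, 395]);
translate([263, 0, 0]) {
  cube([5950, 156, 2850]);
  translate([0, 4804, 0]) cube([5950, 156, 2850]);
  translate([0, 156, 0]) cube([156, 4648, 2850]);
  translate([5794, 156, 0]) cube([156, 4648, 2850]);
}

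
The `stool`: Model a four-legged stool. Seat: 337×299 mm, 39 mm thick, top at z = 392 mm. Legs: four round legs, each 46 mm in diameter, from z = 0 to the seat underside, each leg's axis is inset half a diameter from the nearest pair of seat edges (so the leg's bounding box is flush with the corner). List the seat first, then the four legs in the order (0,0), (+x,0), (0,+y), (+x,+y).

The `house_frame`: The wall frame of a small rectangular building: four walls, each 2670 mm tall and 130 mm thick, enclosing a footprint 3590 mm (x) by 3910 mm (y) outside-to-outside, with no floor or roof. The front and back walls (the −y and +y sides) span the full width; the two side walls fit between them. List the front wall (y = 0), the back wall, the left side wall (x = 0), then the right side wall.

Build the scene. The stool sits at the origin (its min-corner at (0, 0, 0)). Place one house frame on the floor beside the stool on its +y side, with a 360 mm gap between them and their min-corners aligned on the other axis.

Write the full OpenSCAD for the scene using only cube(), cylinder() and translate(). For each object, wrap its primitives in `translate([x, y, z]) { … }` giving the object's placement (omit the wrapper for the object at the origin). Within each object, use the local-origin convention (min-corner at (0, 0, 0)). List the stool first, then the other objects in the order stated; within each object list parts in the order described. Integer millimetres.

translate([0, 0, 353]) cube([337, 299, 39]);
translate([23, 23, 0]) cylinder(h = 353, r = 23);
translate([314, 23, 0]) cylinder(h = 353, r = 23);
translate([23, 276, 0]) cylinder(h = 353, r = 23);
translate([314, 276, 0]) cylinder(h = 353, r = 23);
translate([0, 659, 0]) {
  cube([3590, 130, 2670]);
  translate([0, 3780, 0]) cube([3590, 130, 2670]);
  translate([0, 130, 0]) cube([130, 3650, 2670]);
  translate([3460, 130, 0]) cube([130, 3650, 2670]);
}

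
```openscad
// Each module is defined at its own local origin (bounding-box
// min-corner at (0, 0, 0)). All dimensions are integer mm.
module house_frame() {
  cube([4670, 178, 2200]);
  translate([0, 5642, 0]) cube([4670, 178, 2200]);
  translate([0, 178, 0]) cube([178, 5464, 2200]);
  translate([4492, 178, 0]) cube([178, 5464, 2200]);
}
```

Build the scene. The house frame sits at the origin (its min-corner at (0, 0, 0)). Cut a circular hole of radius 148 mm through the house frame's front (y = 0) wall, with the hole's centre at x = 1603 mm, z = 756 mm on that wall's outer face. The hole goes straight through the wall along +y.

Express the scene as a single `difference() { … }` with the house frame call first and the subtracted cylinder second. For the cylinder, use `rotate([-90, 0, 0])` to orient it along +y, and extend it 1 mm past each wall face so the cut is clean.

difference() {
  house_frame();
  translate([1603, -1, 756]) rotate([-90, 0, 0]) cylinder(h = 180, r = 148);
}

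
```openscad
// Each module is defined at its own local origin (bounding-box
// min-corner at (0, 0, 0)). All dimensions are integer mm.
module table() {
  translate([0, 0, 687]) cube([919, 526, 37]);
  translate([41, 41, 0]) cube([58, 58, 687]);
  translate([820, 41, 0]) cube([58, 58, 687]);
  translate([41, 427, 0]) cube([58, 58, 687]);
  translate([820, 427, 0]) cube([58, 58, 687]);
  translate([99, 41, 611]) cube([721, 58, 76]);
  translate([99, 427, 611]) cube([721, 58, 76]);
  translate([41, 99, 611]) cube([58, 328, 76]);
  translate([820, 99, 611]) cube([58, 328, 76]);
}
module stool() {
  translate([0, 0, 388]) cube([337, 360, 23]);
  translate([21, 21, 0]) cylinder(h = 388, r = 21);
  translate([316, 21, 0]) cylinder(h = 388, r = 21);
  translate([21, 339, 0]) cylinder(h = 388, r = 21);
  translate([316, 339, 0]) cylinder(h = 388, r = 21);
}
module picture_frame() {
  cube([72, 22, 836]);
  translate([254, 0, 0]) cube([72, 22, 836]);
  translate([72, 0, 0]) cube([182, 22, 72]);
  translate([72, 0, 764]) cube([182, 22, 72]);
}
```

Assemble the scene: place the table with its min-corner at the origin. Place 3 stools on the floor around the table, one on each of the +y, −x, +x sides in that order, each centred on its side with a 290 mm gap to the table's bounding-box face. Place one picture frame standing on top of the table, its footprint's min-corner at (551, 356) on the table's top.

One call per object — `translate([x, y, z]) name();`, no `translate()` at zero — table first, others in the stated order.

table();
translate([291, 816, 0]) stool();
translate([-627, 83, 0]) stool();
translate([1209, 83, 0]) stool();
translate([551, 356, 724]) picture_frame();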